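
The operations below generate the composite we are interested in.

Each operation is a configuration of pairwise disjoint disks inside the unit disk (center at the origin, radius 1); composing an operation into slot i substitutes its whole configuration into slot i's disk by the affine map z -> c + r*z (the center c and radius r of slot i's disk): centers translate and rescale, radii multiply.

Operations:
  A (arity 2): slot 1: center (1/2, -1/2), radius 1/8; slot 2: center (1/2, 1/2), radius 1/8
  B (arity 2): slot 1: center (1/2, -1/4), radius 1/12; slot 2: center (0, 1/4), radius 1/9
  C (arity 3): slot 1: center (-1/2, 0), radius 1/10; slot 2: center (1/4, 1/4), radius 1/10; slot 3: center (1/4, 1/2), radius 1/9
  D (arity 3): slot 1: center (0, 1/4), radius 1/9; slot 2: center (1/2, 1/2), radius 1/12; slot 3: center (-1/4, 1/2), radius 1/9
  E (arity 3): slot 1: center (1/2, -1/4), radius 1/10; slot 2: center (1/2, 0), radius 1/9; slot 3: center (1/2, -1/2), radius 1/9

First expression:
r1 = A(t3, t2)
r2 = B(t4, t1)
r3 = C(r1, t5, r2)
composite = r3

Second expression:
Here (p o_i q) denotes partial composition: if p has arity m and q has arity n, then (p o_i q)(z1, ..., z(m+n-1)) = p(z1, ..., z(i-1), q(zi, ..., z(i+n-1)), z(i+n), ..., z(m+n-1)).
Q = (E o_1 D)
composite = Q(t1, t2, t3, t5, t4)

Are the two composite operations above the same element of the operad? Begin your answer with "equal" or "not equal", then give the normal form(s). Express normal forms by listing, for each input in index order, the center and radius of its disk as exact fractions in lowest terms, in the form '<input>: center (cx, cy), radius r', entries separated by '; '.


not equal: they reduce to t1: center (1/4, 19/36), radius 1/81; t2: center (-9/20, 1/20), radius 1/80; t3: center (-9/20, -1/20), radius 1/80; t4: center (11/36, 17/36), radius 1/108; t5: center (1/4, 1/4), radius 1/10 and t1: center (1/2, -9/40), radius 1/90; t2: center (11/20, -1/5), radius 1/120; t3: center (19/40, -1/5), radius 1/90; t4: center (1/2, -1/2), radius 1/9; t5: center (1/2, 0), radius 1/9

The first expression, normalized: t1: center (1/4, 19/36), radius 1/81; t2: center (-9/20, 1/20), radius 1/80; t3: center (-9/20, -1/20), radius 1/80; t4: center (11/36, 17/36), radius 1/108; t5: center (1/4, 1/4), radius 1/10
The second expression, normalized: t1: center (1/2, -9/40), radius 1/90; t2: center (11/20, -1/5), radius 1/120; t3: center (19/40, -1/5), radius 1/90; t4: center (1/2, -1/2), radius 1/9; t5: center (1/2, 0), radius 1/9
They disagree, so not equal.


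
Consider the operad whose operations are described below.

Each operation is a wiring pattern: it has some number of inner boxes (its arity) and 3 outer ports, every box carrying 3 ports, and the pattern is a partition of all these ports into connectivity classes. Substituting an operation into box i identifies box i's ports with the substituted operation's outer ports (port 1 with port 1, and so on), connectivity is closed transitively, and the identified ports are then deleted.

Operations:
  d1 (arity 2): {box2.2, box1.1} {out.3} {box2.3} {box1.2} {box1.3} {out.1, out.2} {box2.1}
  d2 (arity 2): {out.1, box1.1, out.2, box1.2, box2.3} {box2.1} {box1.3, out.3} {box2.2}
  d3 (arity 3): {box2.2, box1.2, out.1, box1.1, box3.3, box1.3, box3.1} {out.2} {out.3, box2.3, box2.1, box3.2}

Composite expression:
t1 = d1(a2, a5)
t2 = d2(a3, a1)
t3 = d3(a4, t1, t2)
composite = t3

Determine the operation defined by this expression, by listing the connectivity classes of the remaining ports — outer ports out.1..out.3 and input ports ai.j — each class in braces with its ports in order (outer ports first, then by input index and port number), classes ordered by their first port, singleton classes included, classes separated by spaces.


Substituting into d3 glues patterns; closure does the rest.
composing d1 on (a2, a5), with out.j its own outer ports: {out.1, out.2} {out.3} {a2.1, a5.2} {a2.2} {a2.3} {a5.1} {a5.3}
composing d2 on (a3, a1), with out.j its own outer ports: {out.1, out.2, a1.3, a3.1, a3.2} {out.3, a3.3} {a1.1} {a1.2}
composing d3 on (a4, a2, a5, a3, a1), with out.j its own outer ports: {out.1, out.3, a1.3, a3.1, a3.2, a3.3, a4.1, a4.2, a4.3} {out.2} {a1.1} {a1.2} {a2.1, a5.2} {a2.2} {a2.3} {a5.1} {a5.3}

{out.1, out.3, a1.3, a3.1, a3.2, a3.3, a4.1, a4.2, a4.3} {out.2} {a1.1} {a1.2} {a2.1, a5.2} {a2.2} {a2.3} {a5.1} {a5.3}


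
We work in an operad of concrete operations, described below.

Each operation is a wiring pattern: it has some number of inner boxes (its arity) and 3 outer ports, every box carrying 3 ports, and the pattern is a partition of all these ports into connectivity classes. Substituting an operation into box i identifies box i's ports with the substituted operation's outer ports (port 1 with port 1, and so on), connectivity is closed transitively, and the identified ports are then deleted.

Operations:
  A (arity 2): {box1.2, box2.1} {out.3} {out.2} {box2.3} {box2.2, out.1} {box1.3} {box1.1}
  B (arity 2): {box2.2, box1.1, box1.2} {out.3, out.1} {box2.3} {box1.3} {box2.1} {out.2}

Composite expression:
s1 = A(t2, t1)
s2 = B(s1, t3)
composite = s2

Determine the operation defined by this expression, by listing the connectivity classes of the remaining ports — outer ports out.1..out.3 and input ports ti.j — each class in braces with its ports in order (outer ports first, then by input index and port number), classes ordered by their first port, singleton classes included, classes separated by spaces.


{out.1, out.3} {out.2} {t1.1, t2.2} {t1.2, t3.2} {t1.3} {t2.1} {t2.3} {t3.1} {t3.3}

Two ports join when wires chain via B-identified ports.
A over (t2, t1) gives {out.1, t1.2} {out.2} {out.3} {t1.1, t2.2} {t1.3} {t2.1} {t2.3}, out.j being that stage's outer ports
B over (t2, t1, t3) gives {out.1, out.3} {out.2} {t1.1, t2.2} {t1.2, t3.2} {t1.3} {t2.1} {t2.3} {t3.1} {t3.3}, out.j being that stage's outer ports


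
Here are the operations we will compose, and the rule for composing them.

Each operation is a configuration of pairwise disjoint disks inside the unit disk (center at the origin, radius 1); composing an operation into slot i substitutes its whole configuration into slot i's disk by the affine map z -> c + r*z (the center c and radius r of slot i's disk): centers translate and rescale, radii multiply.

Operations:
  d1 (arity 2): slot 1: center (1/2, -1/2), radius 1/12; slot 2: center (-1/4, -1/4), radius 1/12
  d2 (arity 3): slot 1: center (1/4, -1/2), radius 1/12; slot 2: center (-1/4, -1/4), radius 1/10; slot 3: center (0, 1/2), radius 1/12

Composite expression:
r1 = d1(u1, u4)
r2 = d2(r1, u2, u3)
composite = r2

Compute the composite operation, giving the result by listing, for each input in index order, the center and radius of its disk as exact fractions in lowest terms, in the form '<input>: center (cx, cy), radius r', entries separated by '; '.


Only the slot chain above each u matters under d2; compose those maps.
for u1, the 2-step affine chain lands on center (7/24, -13/24), radius 1/144
for u4, the 2-step affine chain lands on center (11/48, -25/48), radius 1/144
for u2, the 1-step affine chain lands on center (-1/4, -1/4), radius 1/10
for u3, the 1-step affine chain lands on center (0, 1/2), radius 1/12

u1: center (7/24, -13/24), radius 1/144; u2: center (-1/4, -1/4), radius 1/10; u3: center (0, 1/2), radius 1/12; u4: center (11/48, -25/48), radius 1/144


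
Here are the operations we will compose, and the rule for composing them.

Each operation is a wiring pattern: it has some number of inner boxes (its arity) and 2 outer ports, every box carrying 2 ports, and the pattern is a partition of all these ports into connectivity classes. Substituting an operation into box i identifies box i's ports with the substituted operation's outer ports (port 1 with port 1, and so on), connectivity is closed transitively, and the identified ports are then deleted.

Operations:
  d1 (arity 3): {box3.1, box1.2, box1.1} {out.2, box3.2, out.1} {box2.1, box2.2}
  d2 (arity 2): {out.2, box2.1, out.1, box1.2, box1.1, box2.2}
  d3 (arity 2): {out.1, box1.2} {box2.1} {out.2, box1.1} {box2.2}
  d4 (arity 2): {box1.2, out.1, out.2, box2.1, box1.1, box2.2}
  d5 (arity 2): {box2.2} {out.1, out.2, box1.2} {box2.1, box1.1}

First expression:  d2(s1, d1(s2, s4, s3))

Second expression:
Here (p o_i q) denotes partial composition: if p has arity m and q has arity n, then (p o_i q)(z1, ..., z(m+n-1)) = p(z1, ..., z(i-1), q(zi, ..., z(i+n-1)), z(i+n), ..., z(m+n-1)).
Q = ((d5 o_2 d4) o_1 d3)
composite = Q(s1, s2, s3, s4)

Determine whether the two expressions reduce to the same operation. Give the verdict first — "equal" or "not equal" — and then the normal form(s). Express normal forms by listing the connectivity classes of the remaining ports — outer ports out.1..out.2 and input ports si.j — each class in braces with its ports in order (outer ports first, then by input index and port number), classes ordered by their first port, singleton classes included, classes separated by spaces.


Reducing the first expression gives {out.1, out.2, s1.1, s1.2, s3.2} {s2.1, s2.2, s3.1} {s4.1, s4.2}
Reducing the second expression gives {out.1, out.2, s1.1} {s1.2, s3.1, s3.2, s4.1, s4.2} {s2.1} {s2.2}
Different reductions; not equal.

not equal — first {out.1, out.2, s1.1, s1.2, s3.2} {s2.1, s2.2, s3.1} {s4.1, s4.2}, second {out.1, out.2, s1.1} {s1.2, s3.1, s3.2, s4.1, s4.2} {s2.1} {s2.2}


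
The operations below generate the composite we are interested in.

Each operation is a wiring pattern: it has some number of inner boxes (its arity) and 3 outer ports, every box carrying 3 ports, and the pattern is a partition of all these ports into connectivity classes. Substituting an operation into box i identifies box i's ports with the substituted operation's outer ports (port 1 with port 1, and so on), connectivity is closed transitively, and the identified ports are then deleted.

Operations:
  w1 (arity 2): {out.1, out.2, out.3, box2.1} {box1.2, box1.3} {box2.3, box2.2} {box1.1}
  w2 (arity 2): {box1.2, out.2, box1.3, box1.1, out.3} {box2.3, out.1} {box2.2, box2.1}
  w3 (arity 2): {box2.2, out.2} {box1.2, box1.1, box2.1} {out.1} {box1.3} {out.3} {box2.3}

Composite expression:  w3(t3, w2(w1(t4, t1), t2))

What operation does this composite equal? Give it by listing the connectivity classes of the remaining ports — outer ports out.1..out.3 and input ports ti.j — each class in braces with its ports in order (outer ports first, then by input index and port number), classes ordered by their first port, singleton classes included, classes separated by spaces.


Two ports join when wires chain via w3-identified ports.
stage w1: inputs (t4, t1), connectivity {out.1, out.2, out.3, t1.1} {t1.2, t1.3} {t4.1} {t4.2, t4.3}, out.j its boundary
stage w2: inputs (t4, t1, t2), connectivity {out.1, t2.3} {out.2, out.3, t1.1} {t1.2, t1.3} {t2.1, t2.2} {t4.1} {t4.2, t4.3}, out.j its boundary
stage w3: inputs (t3, t4, t1, t2), connectivity {out.1} {out.2, t1.1} {out.3} {t1.2, t1.3} {t2.1, t2.2} {t2.3, t3.1, t3.2} {t3.3} {t4.1} {t4.2, t4.3}, out.j its boundary

{out.1} {out.2, t1.1} {out.3} {t1.2, t1.3} {t2.1, t2.2} {t2.3, t3.1, t3.2} {t3.3} {t4.1} {t4.2, t4.3}


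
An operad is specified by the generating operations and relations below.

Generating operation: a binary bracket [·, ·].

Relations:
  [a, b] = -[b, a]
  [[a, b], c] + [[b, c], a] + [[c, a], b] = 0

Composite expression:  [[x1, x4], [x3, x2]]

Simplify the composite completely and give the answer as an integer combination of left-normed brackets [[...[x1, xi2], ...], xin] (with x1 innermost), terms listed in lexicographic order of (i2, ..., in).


-[[[x1, x4], x2], x3] + [[[x1, x4], x3], x2]

In the tensor algebra, words opening x1 carry the x1-anchored form.
Composite bracket: [[x1, x4], [x3, x2]]
Expanding via [a, b] = ab - ba: 8 signed words (2^3 = 8).
The x1-initial words carry the normal form:
  sign of x1x4x2x3 is -1, so it contributes -[[[x1, x4], x2], x3]
  sign of x1x4x3x2 is +1, so it contributes +[[[x1, x4], x3], x2]


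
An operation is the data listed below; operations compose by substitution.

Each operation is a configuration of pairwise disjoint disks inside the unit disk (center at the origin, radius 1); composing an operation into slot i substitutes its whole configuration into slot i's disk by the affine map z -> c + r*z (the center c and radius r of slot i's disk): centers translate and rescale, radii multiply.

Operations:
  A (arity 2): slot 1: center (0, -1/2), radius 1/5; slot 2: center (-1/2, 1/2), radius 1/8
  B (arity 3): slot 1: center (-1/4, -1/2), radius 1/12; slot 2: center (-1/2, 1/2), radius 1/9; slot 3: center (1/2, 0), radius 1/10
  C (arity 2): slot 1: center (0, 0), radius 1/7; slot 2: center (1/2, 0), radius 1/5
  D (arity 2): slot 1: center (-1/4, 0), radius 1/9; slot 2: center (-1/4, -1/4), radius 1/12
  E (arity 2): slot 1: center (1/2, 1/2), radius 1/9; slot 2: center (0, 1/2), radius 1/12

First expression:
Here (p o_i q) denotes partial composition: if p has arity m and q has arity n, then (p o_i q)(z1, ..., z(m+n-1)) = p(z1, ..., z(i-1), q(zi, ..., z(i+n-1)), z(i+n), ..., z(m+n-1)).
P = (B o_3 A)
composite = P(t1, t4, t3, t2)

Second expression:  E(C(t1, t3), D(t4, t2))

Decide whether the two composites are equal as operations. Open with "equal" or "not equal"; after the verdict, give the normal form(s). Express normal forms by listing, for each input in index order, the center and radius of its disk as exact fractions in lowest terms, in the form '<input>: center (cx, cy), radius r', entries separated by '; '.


not equal; the first gives t1: center (-1/4, -1/2), radius 1/12; t2: center (9/20, 1/20), radius 1/80; t3: center (1/2, -1/20), radius 1/50; t4: center (-1/2, 1/2), radius 1/9 and the second t1: center (1/2, 1/2), radius 1/63; t2: center (-1/48, 23/48), radius 1/144; t3: center (5/9, 1/2), radius 1/45; t4: center (-1/48, 1/2), radius 1/108

The first expression reduces to t1: center (-1/4, -1/2), radius 1/12; t2: center (9/20, 1/20), radius 1/80; t3: center (1/2, -1/20), radius 1/50; t4: center (-1/2, 1/2), radius 1/9
The second expression reduces to t1: center (1/2, 1/2), radius 1/63; t2: center (-1/48, 23/48), radius 1/144; t3: center (5/9, 1/2), radius 1/45; t4: center (-1/48, 1/2), radius 1/108
The normal forms differ: not equal.


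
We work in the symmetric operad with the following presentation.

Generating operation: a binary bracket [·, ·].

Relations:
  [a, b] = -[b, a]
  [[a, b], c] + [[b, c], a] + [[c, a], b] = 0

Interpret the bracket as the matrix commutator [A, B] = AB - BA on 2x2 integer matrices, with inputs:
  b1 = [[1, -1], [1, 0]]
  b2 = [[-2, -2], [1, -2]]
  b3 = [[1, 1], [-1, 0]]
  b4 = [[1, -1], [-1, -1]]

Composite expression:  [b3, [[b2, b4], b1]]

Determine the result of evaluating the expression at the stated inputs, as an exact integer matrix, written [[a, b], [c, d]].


[[-14, -22], [-8, 14]]

[b2, b4] = [[3, 4], [2, -3]]
[[b2, b4], b1] = [[6, -10], [-4, -6]]
[b3, [[b2, b4], b1]] = [[-14, -22], [-8, 14]]


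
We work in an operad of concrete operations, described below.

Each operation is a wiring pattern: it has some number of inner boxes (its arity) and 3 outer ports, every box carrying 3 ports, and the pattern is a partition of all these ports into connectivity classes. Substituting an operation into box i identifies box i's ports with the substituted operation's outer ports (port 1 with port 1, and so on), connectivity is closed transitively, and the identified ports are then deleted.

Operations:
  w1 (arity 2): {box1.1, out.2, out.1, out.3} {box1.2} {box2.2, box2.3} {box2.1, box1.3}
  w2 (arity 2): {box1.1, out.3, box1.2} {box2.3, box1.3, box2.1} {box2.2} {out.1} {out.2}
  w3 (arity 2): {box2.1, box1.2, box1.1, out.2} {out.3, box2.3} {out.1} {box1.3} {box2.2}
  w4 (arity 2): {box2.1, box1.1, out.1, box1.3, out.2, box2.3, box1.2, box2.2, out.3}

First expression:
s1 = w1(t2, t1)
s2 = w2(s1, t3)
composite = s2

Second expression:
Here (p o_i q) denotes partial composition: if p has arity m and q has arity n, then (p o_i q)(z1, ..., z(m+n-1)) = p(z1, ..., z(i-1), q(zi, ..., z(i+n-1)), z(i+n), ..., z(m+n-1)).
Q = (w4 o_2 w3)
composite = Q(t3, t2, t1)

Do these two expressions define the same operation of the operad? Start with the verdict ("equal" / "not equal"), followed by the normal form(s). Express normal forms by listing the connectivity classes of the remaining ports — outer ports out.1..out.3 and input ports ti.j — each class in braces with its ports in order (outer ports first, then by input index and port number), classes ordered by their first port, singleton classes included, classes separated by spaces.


Reducing the first expression gives {out.1} {out.2} {out.3, t2.1, t3.1, t3.3} {t1.1, t2.3} {t1.2, t1.3} {t2.2} {t3.2}
Reducing the second expression gives {out.1, out.2, out.3, t1.1, t1.3, t2.1, t2.2, t3.1, t3.2, t3.3} {t1.2} {t2.3}
They disagree, so not equal.

not equal; the first gives {out.1} {out.2} {out.3, t2.1, t3.1, t3.3} {t1.1, t2.3} {t1.2, t1.3} {t2.2} {t3.2} and the second {out.1, out.2, out.3, t1.1, t1.3, t2.1, t2.2, t3.1, t3.2, t3.3} {t1.2} {t2.3}


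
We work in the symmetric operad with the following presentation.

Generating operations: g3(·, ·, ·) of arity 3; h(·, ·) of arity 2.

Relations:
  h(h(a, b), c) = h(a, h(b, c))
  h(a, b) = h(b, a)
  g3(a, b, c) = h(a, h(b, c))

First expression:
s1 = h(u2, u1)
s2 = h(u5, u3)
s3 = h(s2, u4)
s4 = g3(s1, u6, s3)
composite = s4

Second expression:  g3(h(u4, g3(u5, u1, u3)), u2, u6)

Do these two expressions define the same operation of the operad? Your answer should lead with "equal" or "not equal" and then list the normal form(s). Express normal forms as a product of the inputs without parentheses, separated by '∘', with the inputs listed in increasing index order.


equal; the common form is u1 ∘ u2 ∘ u3 ∘ u4 ∘ u5 ∘ u6

Normal form of the first expression: u1 ∘ u2 ∘ u3 ∘ u4 ∘ u5 ∘ u6
Normal form of the second expression: u1 ∘ u2 ∘ u3 ∘ u4 ∘ u5 ∘ u6
Identical normal forms: equal.


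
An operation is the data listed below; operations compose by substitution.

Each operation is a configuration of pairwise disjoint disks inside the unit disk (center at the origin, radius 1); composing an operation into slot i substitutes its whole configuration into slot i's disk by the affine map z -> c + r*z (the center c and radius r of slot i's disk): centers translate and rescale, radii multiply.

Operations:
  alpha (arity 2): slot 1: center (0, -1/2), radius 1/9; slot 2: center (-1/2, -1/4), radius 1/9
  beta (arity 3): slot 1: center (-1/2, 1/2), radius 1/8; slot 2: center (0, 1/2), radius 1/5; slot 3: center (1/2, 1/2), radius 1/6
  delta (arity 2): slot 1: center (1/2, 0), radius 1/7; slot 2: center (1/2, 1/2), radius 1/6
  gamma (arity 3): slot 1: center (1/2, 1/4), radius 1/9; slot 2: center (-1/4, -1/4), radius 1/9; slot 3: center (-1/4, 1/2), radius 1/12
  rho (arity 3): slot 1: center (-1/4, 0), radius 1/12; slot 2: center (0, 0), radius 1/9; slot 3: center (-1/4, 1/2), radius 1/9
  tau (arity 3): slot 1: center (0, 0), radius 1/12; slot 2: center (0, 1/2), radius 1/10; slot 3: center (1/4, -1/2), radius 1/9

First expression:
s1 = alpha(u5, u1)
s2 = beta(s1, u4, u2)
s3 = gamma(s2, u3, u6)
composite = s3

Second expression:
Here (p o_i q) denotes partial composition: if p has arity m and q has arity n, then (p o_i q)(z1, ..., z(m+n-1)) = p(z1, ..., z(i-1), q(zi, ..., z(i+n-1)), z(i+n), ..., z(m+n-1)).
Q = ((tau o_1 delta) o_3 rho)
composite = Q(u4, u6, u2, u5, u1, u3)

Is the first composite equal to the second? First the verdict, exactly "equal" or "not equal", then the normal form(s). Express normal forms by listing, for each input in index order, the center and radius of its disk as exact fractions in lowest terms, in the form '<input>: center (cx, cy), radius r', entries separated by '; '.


not equal; first: u1: center (7/16, 29/96), radius 1/648; u2: center (5/9, 11/36), radius 1/54; u3: center (-1/4, -1/4), radius 1/9; u4: center (1/2, 11/36), radius 1/45; u5: center (4/9, 43/144), radius 1/648; u6: center (-1/4, 1/2), radius 1/12; second: u1: center (-1/40, 11/20), radius 1/90; u2: center (-1/40, 1/2), radius 1/120; u3: center (1/4, -1/2), radius 1/9; u4: center (1/24, 0), radius 1/84; u5: center (0, 1/2), radius 1/90; u6: center (1/24, 1/24), radius 1/72

In normal form, the first expression is u1: center (7/16, 29/96), radius 1/648; u2: center (5/9, 11/36), radius 1/54; u3: center (-1/4, -1/4), radius 1/9; u4: center (1/2, 11/36), radius 1/45; u5: center (4/9, 43/144), radius 1/648; u6: center (-1/4, 1/2), radius 1/12
In normal form, the second expression is u1: center (-1/40, 11/20), radius 1/90; u2: center (-1/40, 1/2), radius 1/120; u3: center (1/4, -1/2), radius 1/9; u4: center (1/24, 0), radius 1/84; u5: center (0, 1/2), radius 1/90; u6: center (1/24, 1/24), radius 1/72
They disagree, so not equal.


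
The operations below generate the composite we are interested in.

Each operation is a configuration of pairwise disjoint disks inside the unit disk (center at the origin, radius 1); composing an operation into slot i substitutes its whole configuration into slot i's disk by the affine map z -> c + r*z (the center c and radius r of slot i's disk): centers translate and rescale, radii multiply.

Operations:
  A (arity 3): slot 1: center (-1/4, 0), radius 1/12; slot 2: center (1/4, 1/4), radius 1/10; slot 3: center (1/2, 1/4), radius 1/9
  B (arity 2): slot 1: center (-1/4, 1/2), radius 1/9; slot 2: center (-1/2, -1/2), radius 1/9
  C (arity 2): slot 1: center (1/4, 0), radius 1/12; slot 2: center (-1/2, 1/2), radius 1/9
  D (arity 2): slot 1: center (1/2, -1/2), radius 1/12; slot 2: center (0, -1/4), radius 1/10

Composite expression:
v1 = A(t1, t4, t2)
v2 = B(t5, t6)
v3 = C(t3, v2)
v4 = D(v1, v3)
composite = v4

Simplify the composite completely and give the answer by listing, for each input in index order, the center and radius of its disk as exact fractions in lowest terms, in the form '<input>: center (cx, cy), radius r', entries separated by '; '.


t1: center (23/48, -1/2), radius 1/144; t2: center (13/24, -23/48), radius 1/108; t3: center (1/40, -1/4), radius 1/120; t4: center (25/48, -23/48), radius 1/120; t5: center (-19/360, -7/36), radius 1/810; t6: center (-1/18, -37/180), radius 1/810

Follow each t-input down from D: c' goes to c + r*c', radius to r*r'.
input t1: applying the 2 nested substitutions gives center (23/48, -1/2), radius 1/144
input t4: applying the 2 nested substitutions gives center (25/48, -23/48), radius 1/120
input t2: applying the 2 nested substitutions gives center (13/24, -23/48), radius 1/108
input t3: applying the 2 nested substitutions gives center (1/40, -1/4), radius 1/120
input t5: applying the 3 nested substitutions gives center (-19/360, -7/36), radius 1/810
input t6: applying the 3 nested substitutions gives center (-1/18, -37/180), radius 1/810


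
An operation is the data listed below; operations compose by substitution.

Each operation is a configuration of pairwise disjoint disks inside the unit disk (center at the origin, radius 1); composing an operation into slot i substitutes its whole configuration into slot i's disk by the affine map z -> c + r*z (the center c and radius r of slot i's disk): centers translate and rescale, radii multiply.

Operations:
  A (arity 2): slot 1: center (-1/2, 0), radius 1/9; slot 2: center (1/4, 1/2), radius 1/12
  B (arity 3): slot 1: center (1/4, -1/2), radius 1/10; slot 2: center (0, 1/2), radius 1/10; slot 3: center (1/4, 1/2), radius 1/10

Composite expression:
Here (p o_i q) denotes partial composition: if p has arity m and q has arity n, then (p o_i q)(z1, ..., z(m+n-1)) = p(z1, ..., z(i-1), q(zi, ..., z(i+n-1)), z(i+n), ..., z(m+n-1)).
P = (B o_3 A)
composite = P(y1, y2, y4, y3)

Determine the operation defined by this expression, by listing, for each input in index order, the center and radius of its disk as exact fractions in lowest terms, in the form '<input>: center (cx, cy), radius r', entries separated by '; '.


Affine substitution under B: radii multiply and y-centers shift.
y1: after 1 affine step, its disk has center (1/4, -1/2), radius 1/10
y2: after 1 affine step, its disk has center (0, 1/2), radius 1/10
y4: after 2 affine steps, its disk has center (1/5, 1/2), radius 1/90
y3: after 2 affine steps, its disk has center (11/40, 11/20), radius 1/120

y1: center (1/4, -1/2), radius 1/10; y2: center (0, 1/2), radius 1/10; y3: center (11/40, 11/20), radius 1/120; y4: center (1/5, 1/2), radius 1/90


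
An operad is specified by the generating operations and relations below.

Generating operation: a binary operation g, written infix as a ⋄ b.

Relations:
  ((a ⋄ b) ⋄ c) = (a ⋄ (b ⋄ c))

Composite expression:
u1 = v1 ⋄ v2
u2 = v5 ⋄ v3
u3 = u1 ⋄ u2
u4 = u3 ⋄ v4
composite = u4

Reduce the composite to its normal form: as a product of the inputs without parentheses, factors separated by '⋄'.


v1 ⋄ v2 ⋄ v5 ⋄ v3 ⋄ v4

The g-tree's shape is irrelevant; the v-reading-order decides.
(v1 ⋄ v2) linearizes to v1 ⋄ v2
(v5 ⋄ v3) linearizes to v5 ⋄ v3
((v1 ⋄ v2) ⋄ (v5 ⋄ v3)) linearizes to v1 ⋄ v2 ⋄ v5 ⋄ v3
(((v1 ⋄ v2) ⋄ (v5 ⋄ v3)) ⋄ v4) linearizes to v1 ⋄ v2 ⋄ v5 ⋄ v3 ⋄ v4


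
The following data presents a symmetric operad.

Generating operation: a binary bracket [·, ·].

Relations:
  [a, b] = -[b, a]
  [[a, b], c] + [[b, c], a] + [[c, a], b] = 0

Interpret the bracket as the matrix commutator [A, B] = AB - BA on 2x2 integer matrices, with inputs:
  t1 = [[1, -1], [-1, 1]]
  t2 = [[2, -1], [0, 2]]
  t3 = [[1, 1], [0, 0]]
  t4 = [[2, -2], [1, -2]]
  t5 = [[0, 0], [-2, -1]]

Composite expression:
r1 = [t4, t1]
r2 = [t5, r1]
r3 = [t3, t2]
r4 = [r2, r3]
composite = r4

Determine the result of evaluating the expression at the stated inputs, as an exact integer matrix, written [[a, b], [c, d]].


[t4, t1] = [[3, -4], [4, -3]]
[t5, [t4, t1]] = [[-8, -4], [-16, 8]]
[t3, t2] = [[0, -1], [0, 0]]
[[t5, [t4, t1]], [t3, t2]] = [[-16, 16], [0, 16]]

[[-16, 16], [0, 16]]


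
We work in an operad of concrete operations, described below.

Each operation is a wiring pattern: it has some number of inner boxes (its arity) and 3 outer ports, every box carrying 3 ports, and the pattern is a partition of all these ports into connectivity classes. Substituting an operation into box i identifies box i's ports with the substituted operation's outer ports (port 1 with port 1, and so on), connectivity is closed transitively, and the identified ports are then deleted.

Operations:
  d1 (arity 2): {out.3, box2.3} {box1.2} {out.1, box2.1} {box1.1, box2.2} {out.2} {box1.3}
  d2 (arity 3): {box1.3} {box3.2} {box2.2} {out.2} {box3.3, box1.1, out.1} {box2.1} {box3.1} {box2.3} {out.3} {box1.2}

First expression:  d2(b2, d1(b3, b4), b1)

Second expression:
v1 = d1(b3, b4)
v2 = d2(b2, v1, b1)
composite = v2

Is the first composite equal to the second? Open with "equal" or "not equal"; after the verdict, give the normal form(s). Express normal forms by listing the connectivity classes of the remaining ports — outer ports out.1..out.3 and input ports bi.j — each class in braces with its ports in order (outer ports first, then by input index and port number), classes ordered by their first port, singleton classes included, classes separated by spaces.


equal — both sides give {out.1, b1.3, b2.1} {out.2} {out.3} {b1.1} {b1.2} {b2.2} {b2.3} {b3.1, b4.2} {b3.2} {b3.3} {b4.1} {b4.3}

Normal form of the first expression: {out.1, b1.3, b2.1} {out.2} {out.3} {b1.1} {b1.2} {b2.2} {b2.3} {b3.1, b4.2} {b3.2} {b3.3} {b4.1} {b4.3}
Normal form of the second expression: {out.1, b1.3, b2.1} {out.2} {out.3} {b1.1} {b1.2} {b2.2} {b2.3} {b3.1, b4.2} {b3.2} {b3.3} {b4.1} {b4.3}
The forms coincide; equal.


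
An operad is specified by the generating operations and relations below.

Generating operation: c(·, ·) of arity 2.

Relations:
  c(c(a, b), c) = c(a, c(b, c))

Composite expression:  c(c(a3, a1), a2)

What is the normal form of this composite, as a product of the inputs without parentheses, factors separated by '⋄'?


a3 ⋄ a1 ⋄ a2

Associativity of c dissolves the nesting; only the a-input order survives.
c(a3, a1) reduces to a3 ⋄ a1
c(c(a3, a1), a2) reduces to a3 ⋄ a1 ⋄ a2


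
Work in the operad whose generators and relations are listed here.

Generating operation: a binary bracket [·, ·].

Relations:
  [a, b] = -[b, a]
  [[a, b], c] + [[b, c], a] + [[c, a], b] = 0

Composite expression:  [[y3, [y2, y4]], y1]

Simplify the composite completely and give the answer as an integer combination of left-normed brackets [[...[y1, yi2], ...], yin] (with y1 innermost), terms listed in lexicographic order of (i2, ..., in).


[[[y1, y2], y4], y3] - [[[y1, y3], y2], y4] + [[[y1, y3], y4], y2] - [[[y1, y4], y2], y3]

Antisymmetry and Jacobi reduce to y1-anchored left-normed brackets.
Composite bracket: [[y3, [y2, y4]], y1]
The bracket unfolds into 8 signed words via [a, b] = ab - ba (2^3 = 8).
Words beginning with y1 determine it all:
  from y1y2y4y3, sign +1: term +[[[y1, y2], y4], y3]
  from y1y3y2y4, sign -1: term -[[[y1, y3], y2], y4]
  from y1y3y4y2, sign +1: term +[[[y1, y3], y4], y2]
  from y1y4y2y3, sign -1: term -[[[y1, y4], y2], y3]


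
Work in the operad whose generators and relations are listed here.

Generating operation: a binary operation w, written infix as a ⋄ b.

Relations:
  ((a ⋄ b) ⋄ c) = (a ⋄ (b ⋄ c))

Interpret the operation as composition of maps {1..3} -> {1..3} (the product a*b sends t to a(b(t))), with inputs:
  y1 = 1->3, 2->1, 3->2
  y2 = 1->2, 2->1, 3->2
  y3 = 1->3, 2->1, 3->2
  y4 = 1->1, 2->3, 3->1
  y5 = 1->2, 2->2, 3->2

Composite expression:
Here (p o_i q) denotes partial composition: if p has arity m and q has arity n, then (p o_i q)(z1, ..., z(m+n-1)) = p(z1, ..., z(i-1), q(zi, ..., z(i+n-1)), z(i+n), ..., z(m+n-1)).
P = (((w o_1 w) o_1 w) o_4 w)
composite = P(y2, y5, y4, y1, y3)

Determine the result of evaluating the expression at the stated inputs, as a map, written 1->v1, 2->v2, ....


1->1, 2->1, 3->1


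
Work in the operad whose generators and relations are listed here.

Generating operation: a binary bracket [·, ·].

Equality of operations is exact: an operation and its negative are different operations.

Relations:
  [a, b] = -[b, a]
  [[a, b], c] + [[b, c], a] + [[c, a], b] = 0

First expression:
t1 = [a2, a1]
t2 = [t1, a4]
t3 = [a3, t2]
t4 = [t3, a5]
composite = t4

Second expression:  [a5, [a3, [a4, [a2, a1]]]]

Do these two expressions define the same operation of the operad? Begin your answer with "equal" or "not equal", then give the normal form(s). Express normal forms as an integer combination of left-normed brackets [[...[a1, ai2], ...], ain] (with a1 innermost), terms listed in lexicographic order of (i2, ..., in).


equal; both compose to [[[[a1, a2], a4], a3], a5]

The first expression, normalized: [[[[a1, a2], a4], a3], a5]
The second expression, normalized: [[[[a1, a2], a4], a3], a5]
The forms coincide; equal.


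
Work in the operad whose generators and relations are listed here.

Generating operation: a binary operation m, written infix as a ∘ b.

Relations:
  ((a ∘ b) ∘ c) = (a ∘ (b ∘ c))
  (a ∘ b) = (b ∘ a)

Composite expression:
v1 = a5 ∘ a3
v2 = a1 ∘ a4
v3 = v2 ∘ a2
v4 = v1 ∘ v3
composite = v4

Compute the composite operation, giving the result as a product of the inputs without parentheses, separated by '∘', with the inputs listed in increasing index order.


a1 ∘ a2 ∘ a3 ∘ a4 ∘ a5

Reordering under m is free, so list the a-inputs canonically.
(a5 ∘ a3) linearizes to a5 ∘ a3
(a1 ∘ a4) linearizes to a1 ∘ a4
((a1 ∘ a4) ∘ a2) linearizes to a1 ∘ a4 ∘ a2
((a5 ∘ a3) ∘ ((a1 ∘ a4) ∘ a2)) linearizes to a5 ∘ a3 ∘ a1 ∘ a4 ∘ a2
rearranged into index order: a1 ∘ a2 ∘ a3 ∘ a4 ∘ a5


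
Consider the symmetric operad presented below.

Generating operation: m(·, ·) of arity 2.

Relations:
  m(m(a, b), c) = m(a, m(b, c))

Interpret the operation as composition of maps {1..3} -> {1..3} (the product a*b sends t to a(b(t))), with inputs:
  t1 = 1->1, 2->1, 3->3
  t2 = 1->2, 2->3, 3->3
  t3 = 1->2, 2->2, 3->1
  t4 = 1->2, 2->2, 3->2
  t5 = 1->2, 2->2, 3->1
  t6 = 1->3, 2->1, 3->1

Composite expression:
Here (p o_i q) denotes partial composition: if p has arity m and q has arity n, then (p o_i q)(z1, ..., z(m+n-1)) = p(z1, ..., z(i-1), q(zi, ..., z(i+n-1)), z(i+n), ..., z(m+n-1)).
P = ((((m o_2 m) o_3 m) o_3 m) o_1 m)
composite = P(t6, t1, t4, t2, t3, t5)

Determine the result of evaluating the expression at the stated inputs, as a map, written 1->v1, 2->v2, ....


1->3, 2->3, 3->3


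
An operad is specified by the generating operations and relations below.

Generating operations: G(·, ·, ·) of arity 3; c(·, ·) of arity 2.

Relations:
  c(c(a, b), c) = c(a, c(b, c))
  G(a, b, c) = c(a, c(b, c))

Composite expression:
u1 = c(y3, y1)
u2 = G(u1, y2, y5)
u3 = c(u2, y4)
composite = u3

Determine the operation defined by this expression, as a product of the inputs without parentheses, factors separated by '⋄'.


y3 ⋄ y1 ⋄ y2 ⋄ y5 ⋄ y4

Every regrouping of c is equal, so read the y-inputs in written order.
c(y3, y1) spells out as y3 ⋄ y1
G(c(y3, y1), y2, y5) spells out as y3 ⋄ y1 ⋄ y2 ⋄ y5
c(G(c(y3, y1), y2, y5), y4) spells out as y3 ⋄ y1 ⋄ y2 ⋄ y5 ⋄ y4


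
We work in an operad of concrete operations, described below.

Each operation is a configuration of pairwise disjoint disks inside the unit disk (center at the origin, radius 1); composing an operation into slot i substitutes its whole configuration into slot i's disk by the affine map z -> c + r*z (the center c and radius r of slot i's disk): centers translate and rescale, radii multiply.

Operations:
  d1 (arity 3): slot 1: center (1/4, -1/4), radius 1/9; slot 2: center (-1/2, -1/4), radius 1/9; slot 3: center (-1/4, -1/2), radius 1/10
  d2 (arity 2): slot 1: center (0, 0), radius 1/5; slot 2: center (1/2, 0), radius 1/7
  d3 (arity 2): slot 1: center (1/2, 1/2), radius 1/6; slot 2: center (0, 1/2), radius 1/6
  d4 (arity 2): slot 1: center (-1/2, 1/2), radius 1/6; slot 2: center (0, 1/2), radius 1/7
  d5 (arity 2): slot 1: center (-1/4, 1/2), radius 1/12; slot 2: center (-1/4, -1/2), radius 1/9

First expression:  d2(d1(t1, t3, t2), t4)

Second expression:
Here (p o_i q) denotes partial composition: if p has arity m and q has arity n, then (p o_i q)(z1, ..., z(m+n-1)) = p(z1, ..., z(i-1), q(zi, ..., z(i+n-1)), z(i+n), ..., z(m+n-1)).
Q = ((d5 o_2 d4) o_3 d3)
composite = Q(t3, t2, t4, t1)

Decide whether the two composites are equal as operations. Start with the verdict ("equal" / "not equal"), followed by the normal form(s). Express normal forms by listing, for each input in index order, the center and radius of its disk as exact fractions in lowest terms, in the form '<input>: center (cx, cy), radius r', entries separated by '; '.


The first composite normalizes to t1: center (1/20, -1/20), radius 1/45; t2: center (-1/20, -1/10), radius 1/50; t3: center (-1/10, -1/20), radius 1/45; t4: center (1/2, 0), radius 1/7
The second composite normalizes to t1: center (-1/4, -55/126), radius 1/378; t2: center (-11/36, -4/9), radius 1/54; t3: center (-1/4, 1/2), radius 1/12; t4: center (-61/252, -55/126), radius 1/378
They disagree, so not equal.

not equal: they reduce to t1: center (1/20, -1/20), radius 1/45; t2: center (-1/20, -1/10), radius 1/50; t3: center (-1/10, -1/20), radius 1/45; t4: center (1/2, 0), radius 1/7 and t1: center (-1/4, -55/126), radius 1/378; t2: center (-11/36, -4/9), radius 1/54; t3: center (-1/4, 1/2), radius 1/12; t4: center (-61/252, -55/126), radius 1/378


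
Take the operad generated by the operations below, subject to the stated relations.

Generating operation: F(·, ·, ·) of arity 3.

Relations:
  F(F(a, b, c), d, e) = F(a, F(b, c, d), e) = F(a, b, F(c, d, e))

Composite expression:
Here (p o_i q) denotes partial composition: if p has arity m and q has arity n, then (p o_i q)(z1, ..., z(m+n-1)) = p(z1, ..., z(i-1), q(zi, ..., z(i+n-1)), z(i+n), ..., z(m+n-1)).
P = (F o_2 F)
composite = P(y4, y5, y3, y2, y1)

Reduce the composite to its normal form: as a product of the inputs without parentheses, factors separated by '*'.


y4 * y5 * y3 * y2 * y1

Every regrouping of F is equal, so read the y-inputs in written order.
F(y5, y3, y2) flattens to y5 * y3 * y2
F(y4, F(y5, y3, y2), y1) flattens to y4 * y5 * y3 * y2 * y1


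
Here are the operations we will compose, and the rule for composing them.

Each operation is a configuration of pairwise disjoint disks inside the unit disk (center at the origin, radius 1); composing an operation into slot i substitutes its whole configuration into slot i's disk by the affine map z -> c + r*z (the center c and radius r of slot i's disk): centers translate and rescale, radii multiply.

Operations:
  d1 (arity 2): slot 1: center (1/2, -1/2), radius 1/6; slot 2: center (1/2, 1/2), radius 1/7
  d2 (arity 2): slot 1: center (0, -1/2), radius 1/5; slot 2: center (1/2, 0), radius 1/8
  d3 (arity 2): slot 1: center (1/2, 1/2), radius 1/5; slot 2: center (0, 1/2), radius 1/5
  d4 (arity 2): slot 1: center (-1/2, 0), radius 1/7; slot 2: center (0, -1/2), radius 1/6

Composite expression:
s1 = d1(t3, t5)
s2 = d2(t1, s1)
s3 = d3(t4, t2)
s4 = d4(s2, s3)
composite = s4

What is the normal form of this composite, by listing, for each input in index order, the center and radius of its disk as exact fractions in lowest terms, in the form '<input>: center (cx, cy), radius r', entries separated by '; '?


t1: center (-1/2, -1/14), radius 1/35; t2: center (0, -5/12), radius 1/30; t3: center (-47/112, -1/112), radius 1/336; t4: center (1/12, -5/12), radius 1/30; t5: center (-47/112, 1/112), radius 1/392


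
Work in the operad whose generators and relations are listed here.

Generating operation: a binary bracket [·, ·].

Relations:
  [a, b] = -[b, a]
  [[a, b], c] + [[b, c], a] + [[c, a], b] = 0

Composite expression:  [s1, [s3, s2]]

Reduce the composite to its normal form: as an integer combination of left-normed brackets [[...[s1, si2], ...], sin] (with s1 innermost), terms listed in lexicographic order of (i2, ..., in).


-[[s1, s2], s3] + [[s1, s3], s2]

Left-normed coefficients sit on the s1-initial expansion words.
Composite bracket: [s1, [s3, s2]]
Full expansion: 4 signed words from ab - ba (2^2 = 4).
Words beginning with s1 determine it all:
  word s1s2s3 has sign -1, contributing -[[s1, s2], s3]
  word s1s3s2 has sign +1, contributing +[[s1, s3], s2]


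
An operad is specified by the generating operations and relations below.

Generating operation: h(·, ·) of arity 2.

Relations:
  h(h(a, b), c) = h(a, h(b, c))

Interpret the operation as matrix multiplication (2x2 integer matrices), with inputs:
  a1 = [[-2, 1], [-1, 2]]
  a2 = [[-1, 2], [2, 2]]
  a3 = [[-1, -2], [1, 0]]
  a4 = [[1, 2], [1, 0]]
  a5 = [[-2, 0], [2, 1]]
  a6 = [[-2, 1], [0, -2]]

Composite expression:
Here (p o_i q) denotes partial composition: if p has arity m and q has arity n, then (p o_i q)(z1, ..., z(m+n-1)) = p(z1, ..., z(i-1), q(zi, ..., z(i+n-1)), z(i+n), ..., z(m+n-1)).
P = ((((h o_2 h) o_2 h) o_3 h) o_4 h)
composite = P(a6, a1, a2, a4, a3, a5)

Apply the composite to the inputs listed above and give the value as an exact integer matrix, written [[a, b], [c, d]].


[[6, -6], [68, 28]]

h(a4, a3) = [[1, -2], [-1, -2]]
h(a2, h(a4, a3)) = [[-3, -2], [0, -8]]
h(a1, h(a2, h(a4, a3))) = [[6, -4], [3, -14]]
h(h(a1, h(a2, h(a4, a3))), a5) = [[-20, -4], [-34, -14]]
h(a6, h(h(a1, h(a2, h(a4, a3))), a5)) = [[6, -6], [68, 28]]


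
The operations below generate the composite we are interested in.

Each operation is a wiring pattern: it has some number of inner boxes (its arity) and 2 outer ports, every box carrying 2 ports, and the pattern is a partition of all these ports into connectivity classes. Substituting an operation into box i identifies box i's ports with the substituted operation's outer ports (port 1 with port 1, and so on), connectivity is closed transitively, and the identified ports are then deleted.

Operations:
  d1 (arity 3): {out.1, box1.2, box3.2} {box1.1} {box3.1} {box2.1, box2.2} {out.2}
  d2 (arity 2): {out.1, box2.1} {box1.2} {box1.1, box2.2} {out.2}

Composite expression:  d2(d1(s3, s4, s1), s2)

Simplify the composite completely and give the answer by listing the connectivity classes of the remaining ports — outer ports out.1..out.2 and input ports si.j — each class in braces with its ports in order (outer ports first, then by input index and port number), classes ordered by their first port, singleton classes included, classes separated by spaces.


{out.1, s2.1} {out.2} {s1.1} {s1.2, s2.2, s3.2} {s3.1} {s4.1, s4.2}

Reachability decides: close wires over d2-identified ports.
the subtree at d1 composes to {out.1, s1.2, s3.2} {out.2} {s1.1} {s3.1} {s4.1, s4.2} on (s3, s4, s1); out.j = own outer ports
the subtree at d2 composes to {out.1, s2.1} {out.2} {s1.1} {s1.2, s2.2, s3.2} {s3.1} {s4.1, s4.2} on (s3, s4, s1, s2); out.j = own outer ports
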